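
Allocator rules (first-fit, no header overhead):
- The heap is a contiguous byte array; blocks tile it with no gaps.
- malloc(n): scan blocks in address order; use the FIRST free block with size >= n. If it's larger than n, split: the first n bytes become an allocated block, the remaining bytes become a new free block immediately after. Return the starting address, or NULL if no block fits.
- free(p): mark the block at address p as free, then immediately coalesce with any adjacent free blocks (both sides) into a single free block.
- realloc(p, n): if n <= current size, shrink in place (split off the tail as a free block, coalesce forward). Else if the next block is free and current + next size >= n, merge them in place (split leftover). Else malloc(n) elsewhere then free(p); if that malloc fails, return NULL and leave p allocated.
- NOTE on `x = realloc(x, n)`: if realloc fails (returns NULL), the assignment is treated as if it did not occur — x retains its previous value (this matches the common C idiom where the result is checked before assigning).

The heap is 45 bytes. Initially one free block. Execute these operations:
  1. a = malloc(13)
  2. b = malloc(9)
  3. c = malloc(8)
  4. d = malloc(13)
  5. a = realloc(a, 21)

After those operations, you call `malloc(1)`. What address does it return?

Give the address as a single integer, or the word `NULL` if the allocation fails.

Answer: 43

Derivation:
Op 1: a = malloc(13) -> a = 0; heap: [0-12 ALLOC][13-44 FREE]
Op 2: b = malloc(9) -> b = 13; heap: [0-12 ALLOC][13-21 ALLOC][22-44 FREE]
Op 3: c = malloc(8) -> c = 22; heap: [0-12 ALLOC][13-21 ALLOC][22-29 ALLOC][30-44 FREE]
Op 4: d = malloc(13) -> d = 30; heap: [0-12 ALLOC][13-21 ALLOC][22-29 ALLOC][30-42 ALLOC][43-44 FREE]
Op 5: a = realloc(a, 21) -> NULL (a unchanged); heap: [0-12 ALLOC][13-21 ALLOC][22-29 ALLOC][30-42 ALLOC][43-44 FREE]
malloc(1): first-fit scan over [0-12 ALLOC][13-21 ALLOC][22-29 ALLOC][30-42 ALLOC][43-44 FREE] -> 43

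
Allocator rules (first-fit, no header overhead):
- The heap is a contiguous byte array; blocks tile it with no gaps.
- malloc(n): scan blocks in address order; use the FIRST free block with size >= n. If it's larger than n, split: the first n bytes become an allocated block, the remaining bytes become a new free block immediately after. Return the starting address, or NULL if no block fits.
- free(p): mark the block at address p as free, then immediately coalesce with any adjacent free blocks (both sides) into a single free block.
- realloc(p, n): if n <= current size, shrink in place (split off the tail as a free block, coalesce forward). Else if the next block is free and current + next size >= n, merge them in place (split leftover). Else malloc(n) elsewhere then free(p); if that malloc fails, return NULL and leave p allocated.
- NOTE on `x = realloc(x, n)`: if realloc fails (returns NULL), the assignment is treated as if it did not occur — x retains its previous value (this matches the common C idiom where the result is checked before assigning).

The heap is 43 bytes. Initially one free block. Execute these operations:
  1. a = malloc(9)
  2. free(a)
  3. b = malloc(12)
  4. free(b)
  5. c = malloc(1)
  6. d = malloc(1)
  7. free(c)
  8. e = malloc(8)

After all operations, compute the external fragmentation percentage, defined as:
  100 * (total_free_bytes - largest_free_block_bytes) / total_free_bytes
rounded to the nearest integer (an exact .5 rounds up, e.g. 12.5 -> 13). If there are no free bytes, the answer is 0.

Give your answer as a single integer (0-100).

Answer: 3

Derivation:
Op 1: a = malloc(9) -> a = 0; heap: [0-8 ALLOC][9-42 FREE]
Op 2: free(a) -> (freed a); heap: [0-42 FREE]
Op 3: b = malloc(12) -> b = 0; heap: [0-11 ALLOC][12-42 FREE]
Op 4: free(b) -> (freed b); heap: [0-42 FREE]
Op 5: c = malloc(1) -> c = 0; heap: [0-0 ALLOC][1-42 FREE]
Op 6: d = malloc(1) -> d = 1; heap: [0-0 ALLOC][1-1 ALLOC][2-42 FREE]
Op 7: free(c) -> (freed c); heap: [0-0 FREE][1-1 ALLOC][2-42 FREE]
Op 8: e = malloc(8) -> e = 2; heap: [0-0 FREE][1-1 ALLOC][2-9 ALLOC][10-42 FREE]
Free blocks: [1 33] total_free=34 largest=33 -> 100*(34-33)/34 = 100/34 ≈ 2.941 -> rounds to 3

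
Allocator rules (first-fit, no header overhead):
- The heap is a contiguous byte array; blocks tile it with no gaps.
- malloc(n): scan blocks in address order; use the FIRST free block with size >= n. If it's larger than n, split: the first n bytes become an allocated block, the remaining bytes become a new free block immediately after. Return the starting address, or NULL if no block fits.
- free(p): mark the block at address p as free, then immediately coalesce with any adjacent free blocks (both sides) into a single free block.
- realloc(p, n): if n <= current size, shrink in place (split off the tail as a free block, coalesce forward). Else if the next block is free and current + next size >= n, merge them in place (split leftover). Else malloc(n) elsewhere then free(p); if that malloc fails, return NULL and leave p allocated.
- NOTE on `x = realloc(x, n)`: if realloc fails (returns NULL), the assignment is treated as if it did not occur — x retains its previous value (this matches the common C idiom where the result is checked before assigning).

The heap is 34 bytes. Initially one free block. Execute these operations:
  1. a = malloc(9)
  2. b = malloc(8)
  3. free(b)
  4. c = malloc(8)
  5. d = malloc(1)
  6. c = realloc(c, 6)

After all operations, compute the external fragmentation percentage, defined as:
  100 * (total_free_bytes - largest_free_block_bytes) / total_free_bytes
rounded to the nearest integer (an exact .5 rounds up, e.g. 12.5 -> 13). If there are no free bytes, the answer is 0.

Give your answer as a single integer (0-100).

Answer: 11

Derivation:
Op 1: a = malloc(9) -> a = 0; heap: [0-8 ALLOC][9-33 FREE]
Op 2: b = malloc(8) -> b = 9; heap: [0-8 ALLOC][9-16 ALLOC][17-33 FREE]
Op 3: free(b) -> (freed b); heap: [0-8 ALLOC][9-33 FREE]
Op 4: c = malloc(8) -> c = 9; heap: [0-8 ALLOC][9-16 ALLOC][17-33 FREE]
Op 5: d = malloc(1) -> d = 17; heap: [0-8 ALLOC][9-16 ALLOC][17-17 ALLOC][18-33 FREE]
Op 6: c = realloc(c, 6) -> c = 9; heap: [0-8 ALLOC][9-14 ALLOC][15-16 FREE][17-17 ALLOC][18-33 FREE]
Free blocks: [2 16] total_free=18 largest=16 -> 100*(18-16)/18 = 200/18 ≈ 11.111 -> rounds to 11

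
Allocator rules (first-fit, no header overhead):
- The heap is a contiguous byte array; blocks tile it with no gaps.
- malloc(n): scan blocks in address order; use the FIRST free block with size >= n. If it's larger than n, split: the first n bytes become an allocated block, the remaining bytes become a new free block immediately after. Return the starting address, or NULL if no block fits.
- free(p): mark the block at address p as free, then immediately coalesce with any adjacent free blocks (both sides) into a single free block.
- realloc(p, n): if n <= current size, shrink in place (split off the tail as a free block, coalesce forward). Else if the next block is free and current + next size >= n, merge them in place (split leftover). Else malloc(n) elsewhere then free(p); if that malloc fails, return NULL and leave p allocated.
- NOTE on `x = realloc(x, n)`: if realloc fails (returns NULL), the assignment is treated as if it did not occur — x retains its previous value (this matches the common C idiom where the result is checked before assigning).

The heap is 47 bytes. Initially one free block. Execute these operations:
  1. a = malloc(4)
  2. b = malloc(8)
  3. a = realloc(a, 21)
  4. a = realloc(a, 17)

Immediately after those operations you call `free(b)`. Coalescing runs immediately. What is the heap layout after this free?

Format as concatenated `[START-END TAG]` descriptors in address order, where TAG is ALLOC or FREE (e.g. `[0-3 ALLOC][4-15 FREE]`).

Answer: [0-11 FREE][12-28 ALLOC][29-46 FREE]

Derivation:
Op 1: a = malloc(4) -> a = 0; heap: [0-3 ALLOC][4-46 FREE]
Op 2: b = malloc(8) -> b = 4; heap: [0-3 ALLOC][4-11 ALLOC][12-46 FREE]
Op 3: a = realloc(a, 21) -> a = 12; heap: [0-3 FREE][4-11 ALLOC][12-32 ALLOC][33-46 FREE]
Op 4: a = realloc(a, 17) -> a = 12; heap: [0-3 FREE][4-11 ALLOC][12-28 ALLOC][29-46 FREE]
free(b): b = 4 -> block [4-11 ALLOC]; mark free, coalesce with adjacent free neighbors -> [0-11 FREE][12-28 ALLOC][29-46 FREE]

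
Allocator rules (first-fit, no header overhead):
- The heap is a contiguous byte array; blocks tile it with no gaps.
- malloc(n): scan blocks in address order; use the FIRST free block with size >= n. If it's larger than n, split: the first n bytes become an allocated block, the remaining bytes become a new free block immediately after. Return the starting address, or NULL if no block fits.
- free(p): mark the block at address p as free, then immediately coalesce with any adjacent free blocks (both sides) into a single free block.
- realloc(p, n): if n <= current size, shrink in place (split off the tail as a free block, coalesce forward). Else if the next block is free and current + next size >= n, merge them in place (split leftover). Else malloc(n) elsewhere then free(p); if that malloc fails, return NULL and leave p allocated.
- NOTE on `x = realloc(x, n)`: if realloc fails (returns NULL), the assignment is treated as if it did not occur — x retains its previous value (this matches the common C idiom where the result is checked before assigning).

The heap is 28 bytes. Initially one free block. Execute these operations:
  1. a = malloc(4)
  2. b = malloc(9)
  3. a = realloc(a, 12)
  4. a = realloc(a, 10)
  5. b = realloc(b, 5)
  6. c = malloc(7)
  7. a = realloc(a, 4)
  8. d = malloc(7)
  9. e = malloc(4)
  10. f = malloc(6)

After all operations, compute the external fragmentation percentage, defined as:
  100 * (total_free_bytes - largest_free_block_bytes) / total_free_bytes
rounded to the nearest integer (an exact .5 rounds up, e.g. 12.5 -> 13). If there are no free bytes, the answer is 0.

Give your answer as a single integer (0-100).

Answer: 50

Derivation:
Op 1: a = malloc(4) -> a = 0; heap: [0-3 ALLOC][4-27 FREE]
Op 2: b = malloc(9) -> b = 4; heap: [0-3 ALLOC][4-12 ALLOC][13-27 FREE]
Op 3: a = realloc(a, 12) -> a = 13; heap: [0-3 FREE][4-12 ALLOC][13-24 ALLOC][25-27 FREE]
Op 4: a = realloc(a, 10) -> a = 13; heap: [0-3 FREE][4-12 ALLOC][13-22 ALLOC][23-27 FREE]
Op 5: b = realloc(b, 5) -> b = 4; heap: [0-3 FREE][4-8 ALLOC][9-12 FREE][13-22 ALLOC][23-27 FREE]
Op 6: c = malloc(7) -> c = NULL; heap: [0-3 FREE][4-8 ALLOC][9-12 FREE][13-22 ALLOC][23-27 FREE]
Op 7: a = realloc(a, 4) -> a = 13; heap: [0-3 FREE][4-8 ALLOC][9-12 FREE][13-16 ALLOC][17-27 FREE]
Op 8: d = malloc(7) -> d = 17; heap: [0-3 FREE][4-8 ALLOC][9-12 FREE][13-16 ALLOC][17-23 ALLOC][24-27 FREE]
Op 9: e = malloc(4) -> e = 0; heap: [0-3 ALLOC][4-8 ALLOC][9-12 FREE][13-16 ALLOC][17-23 ALLOC][24-27 FREE]
Op 10: f = malloc(6) -> f = NULL; heap: [0-3 ALLOC][4-8 ALLOC][9-12 FREE][13-16 ALLOC][17-23 ALLOC][24-27 FREE]
Free blocks: [4 4] total_free=8 largest=4 -> 100*(8-4)/8 = 400/8 = 50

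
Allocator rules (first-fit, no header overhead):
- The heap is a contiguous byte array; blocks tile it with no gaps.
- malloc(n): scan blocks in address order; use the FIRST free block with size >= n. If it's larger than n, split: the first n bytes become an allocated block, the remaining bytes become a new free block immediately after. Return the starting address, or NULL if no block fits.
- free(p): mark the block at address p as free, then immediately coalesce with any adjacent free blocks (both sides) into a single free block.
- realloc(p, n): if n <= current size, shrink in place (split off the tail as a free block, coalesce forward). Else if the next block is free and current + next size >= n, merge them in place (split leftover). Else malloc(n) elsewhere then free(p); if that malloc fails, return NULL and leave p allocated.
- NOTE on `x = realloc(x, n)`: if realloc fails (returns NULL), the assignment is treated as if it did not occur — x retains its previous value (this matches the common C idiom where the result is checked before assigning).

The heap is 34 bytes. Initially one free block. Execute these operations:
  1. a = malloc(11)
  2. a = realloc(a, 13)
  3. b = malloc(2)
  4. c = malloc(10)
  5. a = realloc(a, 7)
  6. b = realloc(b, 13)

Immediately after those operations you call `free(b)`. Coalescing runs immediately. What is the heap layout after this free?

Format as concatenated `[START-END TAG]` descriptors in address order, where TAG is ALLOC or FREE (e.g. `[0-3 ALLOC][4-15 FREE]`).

Op 1: a = malloc(11) -> a = 0; heap: [0-10 ALLOC][11-33 FREE]
Op 2: a = realloc(a, 13) -> a = 0; heap: [0-12 ALLOC][13-33 FREE]
Op 3: b = malloc(2) -> b = 13; heap: [0-12 ALLOC][13-14 ALLOC][15-33 FREE]
Op 4: c = malloc(10) -> c = 15; heap: [0-12 ALLOC][13-14 ALLOC][15-24 ALLOC][25-33 FREE]
Op 5: a = realloc(a, 7) -> a = 0; heap: [0-6 ALLOC][7-12 FREE][13-14 ALLOC][15-24 ALLOC][25-33 FREE]
Op 6: b = realloc(b, 13) -> NULL (b unchanged); heap: [0-6 ALLOC][7-12 FREE][13-14 ALLOC][15-24 ALLOC][25-33 FREE]
free(b): b = 13 -> block [13-14 ALLOC]; mark free, coalesce with adjacent free neighbors -> [0-6 ALLOC][7-14 FREE][15-24 ALLOC][25-33 FREE]

Answer: [0-6 ALLOC][7-14 FREE][15-24 ALLOC][25-33 FREE]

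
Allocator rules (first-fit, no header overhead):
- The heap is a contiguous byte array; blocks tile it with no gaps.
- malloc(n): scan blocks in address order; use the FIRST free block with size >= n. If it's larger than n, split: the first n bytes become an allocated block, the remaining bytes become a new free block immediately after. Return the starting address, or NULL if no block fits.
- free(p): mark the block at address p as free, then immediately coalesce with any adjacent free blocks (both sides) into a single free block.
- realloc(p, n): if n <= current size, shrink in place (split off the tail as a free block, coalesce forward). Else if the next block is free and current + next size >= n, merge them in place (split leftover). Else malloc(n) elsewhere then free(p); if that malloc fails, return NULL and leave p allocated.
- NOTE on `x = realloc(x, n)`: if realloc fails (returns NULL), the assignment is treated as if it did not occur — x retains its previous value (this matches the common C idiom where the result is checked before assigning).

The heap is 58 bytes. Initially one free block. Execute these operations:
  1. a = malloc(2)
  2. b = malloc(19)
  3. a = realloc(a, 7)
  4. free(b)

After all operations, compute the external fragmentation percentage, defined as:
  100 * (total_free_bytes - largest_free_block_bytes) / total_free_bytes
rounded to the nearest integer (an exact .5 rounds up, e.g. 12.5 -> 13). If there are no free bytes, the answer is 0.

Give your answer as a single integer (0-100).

Answer: 41

Derivation:
Op 1: a = malloc(2) -> a = 0; heap: [0-1 ALLOC][2-57 FREE]
Op 2: b = malloc(19) -> b = 2; heap: [0-1 ALLOC][2-20 ALLOC][21-57 FREE]
Op 3: a = realloc(a, 7) -> a = 21; heap: [0-1 FREE][2-20 ALLOC][21-27 ALLOC][28-57 FREE]
Op 4: free(b) -> (freed b); heap: [0-20 FREE][21-27 ALLOC][28-57 FREE]
Free blocks: [21 30] total_free=51 largest=30 -> 100*(51-30)/51 = 2100/51 ≈ 41.176 -> rounds to 41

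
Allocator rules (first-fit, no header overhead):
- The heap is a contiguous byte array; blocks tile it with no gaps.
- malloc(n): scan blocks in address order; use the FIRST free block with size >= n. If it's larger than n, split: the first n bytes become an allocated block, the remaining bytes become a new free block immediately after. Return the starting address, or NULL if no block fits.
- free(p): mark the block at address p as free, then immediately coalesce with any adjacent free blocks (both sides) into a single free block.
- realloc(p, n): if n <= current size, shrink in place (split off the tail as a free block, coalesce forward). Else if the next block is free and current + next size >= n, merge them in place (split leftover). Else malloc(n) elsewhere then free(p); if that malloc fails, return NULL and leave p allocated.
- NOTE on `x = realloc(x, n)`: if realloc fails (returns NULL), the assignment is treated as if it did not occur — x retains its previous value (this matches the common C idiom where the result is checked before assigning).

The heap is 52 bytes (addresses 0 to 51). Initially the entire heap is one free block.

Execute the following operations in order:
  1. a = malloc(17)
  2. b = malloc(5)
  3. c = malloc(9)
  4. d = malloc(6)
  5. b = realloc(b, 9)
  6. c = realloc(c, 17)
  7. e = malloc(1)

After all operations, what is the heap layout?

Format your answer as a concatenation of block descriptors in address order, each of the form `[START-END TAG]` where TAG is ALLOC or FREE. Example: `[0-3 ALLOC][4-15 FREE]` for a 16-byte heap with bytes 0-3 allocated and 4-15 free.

Op 1: a = malloc(17) -> a = 0; heap: [0-16 ALLOC][17-51 FREE]
Op 2: b = malloc(5) -> b = 17; heap: [0-16 ALLOC][17-21 ALLOC][22-51 FREE]
Op 3: c = malloc(9) -> c = 22; heap: [0-16 ALLOC][17-21 ALLOC][22-30 ALLOC][31-51 FREE]
Op 4: d = malloc(6) -> d = 31; heap: [0-16 ALLOC][17-21 ALLOC][22-30 ALLOC][31-36 ALLOC][37-51 FREE]
Op 5: b = realloc(b, 9) -> b = 37; heap: [0-16 ALLOC][17-21 FREE][22-30 ALLOC][31-36 ALLOC][37-45 ALLOC][46-51 FREE]
Op 6: c = realloc(c, 17) -> NULL (c unchanged); heap: [0-16 ALLOC][17-21 FREE][22-30 ALLOC][31-36 ALLOC][37-45 ALLOC][46-51 FREE]
Op 7: e = malloc(1) -> e = 17; heap: [0-16 ALLOC][17-17 ALLOC][18-21 FREE][22-30 ALLOC][31-36 ALLOC][37-45 ALLOC][46-51 FREE]

Answer: [0-16 ALLOC][17-17 ALLOC][18-21 FREE][22-30 ALLOC][31-36 ALLOC][37-45 ALLOC][46-51 FREE]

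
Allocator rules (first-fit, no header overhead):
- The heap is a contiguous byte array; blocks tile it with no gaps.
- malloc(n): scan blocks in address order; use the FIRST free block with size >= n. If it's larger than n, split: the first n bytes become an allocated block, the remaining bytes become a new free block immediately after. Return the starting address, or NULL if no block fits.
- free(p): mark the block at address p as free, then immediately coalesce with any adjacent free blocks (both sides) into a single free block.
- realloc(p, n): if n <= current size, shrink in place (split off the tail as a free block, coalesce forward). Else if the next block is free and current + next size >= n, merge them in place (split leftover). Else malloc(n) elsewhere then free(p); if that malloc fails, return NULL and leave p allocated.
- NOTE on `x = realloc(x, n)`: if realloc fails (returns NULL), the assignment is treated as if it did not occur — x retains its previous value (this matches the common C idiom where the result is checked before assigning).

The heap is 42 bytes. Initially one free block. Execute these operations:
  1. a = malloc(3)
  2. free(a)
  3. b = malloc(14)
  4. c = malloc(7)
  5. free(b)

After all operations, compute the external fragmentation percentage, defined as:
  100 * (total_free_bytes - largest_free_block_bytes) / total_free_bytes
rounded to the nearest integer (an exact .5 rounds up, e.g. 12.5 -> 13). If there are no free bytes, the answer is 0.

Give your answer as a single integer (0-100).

Op 1: a = malloc(3) -> a = 0; heap: [0-2 ALLOC][3-41 FREE]
Op 2: free(a) -> (freed a); heap: [0-41 FREE]
Op 3: b = malloc(14) -> b = 0; heap: [0-13 ALLOC][14-41 FREE]
Op 4: c = malloc(7) -> c = 14; heap: [0-13 ALLOC][14-20 ALLOC][21-41 FREE]
Op 5: free(b) -> (freed b); heap: [0-13 FREE][14-20 ALLOC][21-41 FREE]
Free blocks: [14 21] total_free=35 largest=21 -> 100*(35-21)/35 = 1400/35 = 40

Answer: 40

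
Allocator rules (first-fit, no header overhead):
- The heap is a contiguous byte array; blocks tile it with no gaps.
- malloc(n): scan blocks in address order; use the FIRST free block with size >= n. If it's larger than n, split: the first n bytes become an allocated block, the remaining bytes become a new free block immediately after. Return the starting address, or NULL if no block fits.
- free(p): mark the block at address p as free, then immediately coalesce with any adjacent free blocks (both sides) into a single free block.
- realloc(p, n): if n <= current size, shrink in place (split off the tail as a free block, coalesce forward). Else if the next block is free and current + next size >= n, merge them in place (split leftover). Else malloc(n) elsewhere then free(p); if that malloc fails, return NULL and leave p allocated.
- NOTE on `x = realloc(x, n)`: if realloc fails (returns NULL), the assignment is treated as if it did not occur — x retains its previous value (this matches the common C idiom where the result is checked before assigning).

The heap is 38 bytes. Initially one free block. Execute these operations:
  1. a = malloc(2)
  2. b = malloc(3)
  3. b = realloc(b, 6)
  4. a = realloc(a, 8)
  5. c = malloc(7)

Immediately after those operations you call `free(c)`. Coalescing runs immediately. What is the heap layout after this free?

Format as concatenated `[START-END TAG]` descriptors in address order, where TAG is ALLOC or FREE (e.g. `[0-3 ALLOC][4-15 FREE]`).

Answer: [0-1 FREE][2-7 ALLOC][8-15 ALLOC][16-37 FREE]

Derivation:
Op 1: a = malloc(2) -> a = 0; heap: [0-1 ALLOC][2-37 FREE]
Op 2: b = malloc(3) -> b = 2; heap: [0-1 ALLOC][2-4 ALLOC][5-37 FREE]
Op 3: b = realloc(b, 6) -> b = 2; heap: [0-1 ALLOC][2-7 ALLOC][8-37 FREE]
Op 4: a = realloc(a, 8) -> a = 8; heap: [0-1 FREE][2-7 ALLOC][8-15 ALLOC][16-37 FREE]
Op 5: c = malloc(7) -> c = 16; heap: [0-1 FREE][2-7 ALLOC][8-15 ALLOC][16-22 ALLOC][23-37 FREE]
free(c): c = 16 -> block [16-22 ALLOC]; mark free, coalesce with adjacent free neighbors -> [0-1 FREE][2-7 ALLOC][8-15 ALLOC][16-37 FREE]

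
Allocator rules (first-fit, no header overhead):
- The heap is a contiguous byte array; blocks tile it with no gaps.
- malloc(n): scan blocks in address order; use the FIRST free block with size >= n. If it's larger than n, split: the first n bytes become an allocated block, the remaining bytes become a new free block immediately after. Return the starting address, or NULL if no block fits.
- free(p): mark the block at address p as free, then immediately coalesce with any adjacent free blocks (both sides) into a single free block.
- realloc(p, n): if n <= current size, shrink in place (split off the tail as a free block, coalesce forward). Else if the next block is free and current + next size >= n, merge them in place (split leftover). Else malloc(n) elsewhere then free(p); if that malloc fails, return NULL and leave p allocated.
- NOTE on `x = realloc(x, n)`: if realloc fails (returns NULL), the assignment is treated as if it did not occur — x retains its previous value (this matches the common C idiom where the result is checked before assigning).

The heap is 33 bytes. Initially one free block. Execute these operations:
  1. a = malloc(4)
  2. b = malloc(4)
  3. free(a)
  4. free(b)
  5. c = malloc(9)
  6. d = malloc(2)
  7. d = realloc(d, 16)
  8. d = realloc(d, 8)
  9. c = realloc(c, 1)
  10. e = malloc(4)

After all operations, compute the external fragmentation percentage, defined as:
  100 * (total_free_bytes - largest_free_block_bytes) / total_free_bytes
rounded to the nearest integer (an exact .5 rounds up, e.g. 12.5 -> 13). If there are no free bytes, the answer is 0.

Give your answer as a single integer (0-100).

Op 1: a = malloc(4) -> a = 0; heap: [0-3 ALLOC][4-32 FREE]
Op 2: b = malloc(4) -> b = 4; heap: [0-3 ALLOC][4-7 ALLOC][8-32 FREE]
Op 3: free(a) -> (freed a); heap: [0-3 FREE][4-7 ALLOC][8-32 FREE]
Op 4: free(b) -> (freed b); heap: [0-32 FREE]
Op 5: c = malloc(9) -> c = 0; heap: [0-8 ALLOC][9-32 FREE]
Op 6: d = malloc(2) -> d = 9; heap: [0-8 ALLOC][9-10 ALLOC][11-32 FREE]
Op 7: d = realloc(d, 16) -> d = 9; heap: [0-8 ALLOC][9-24 ALLOC][25-32 FREE]
Op 8: d = realloc(d, 8) -> d = 9; heap: [0-8 ALLOC][9-16 ALLOC][17-32 FREE]
Op 9: c = realloc(c, 1) -> c = 0; heap: [0-0 ALLOC][1-8 FREE][9-16 ALLOC][17-32 FREE]
Op 10: e = malloc(4) -> e = 1; heap: [0-0 ALLOC][1-4 ALLOC][5-8 FREE][9-16 ALLOC][17-32 FREE]
Free blocks: [4 16] total_free=20 largest=16 -> 100*(20-16)/20 = 400/20 = 20

Answer: 20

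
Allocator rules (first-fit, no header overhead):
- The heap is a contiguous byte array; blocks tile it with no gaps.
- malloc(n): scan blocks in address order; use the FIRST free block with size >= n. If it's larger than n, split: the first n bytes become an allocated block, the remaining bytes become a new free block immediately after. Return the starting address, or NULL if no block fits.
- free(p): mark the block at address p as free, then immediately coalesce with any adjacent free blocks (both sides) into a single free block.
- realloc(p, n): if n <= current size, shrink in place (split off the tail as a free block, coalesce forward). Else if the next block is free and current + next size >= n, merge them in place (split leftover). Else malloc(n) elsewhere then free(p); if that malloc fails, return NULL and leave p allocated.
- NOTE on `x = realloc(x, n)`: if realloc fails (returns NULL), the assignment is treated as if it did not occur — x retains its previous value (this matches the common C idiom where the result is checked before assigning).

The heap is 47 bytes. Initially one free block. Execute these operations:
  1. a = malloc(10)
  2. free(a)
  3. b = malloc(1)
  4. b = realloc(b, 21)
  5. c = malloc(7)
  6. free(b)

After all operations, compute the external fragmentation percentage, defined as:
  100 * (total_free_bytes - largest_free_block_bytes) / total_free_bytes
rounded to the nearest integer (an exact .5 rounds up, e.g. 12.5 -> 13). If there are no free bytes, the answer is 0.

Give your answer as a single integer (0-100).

Answer: 48

Derivation:
Op 1: a = malloc(10) -> a = 0; heap: [0-9 ALLOC][10-46 FREE]
Op 2: free(a) -> (freed a); heap: [0-46 FREE]
Op 3: b = malloc(1) -> b = 0; heap: [0-0 ALLOC][1-46 FREE]
Op 4: b = realloc(b, 21) -> b = 0; heap: [0-20 ALLOC][21-46 FREE]
Op 5: c = malloc(7) -> c = 21; heap: [0-20 ALLOC][21-27 ALLOC][28-46 FREE]
Op 6: free(b) -> (freed b); heap: [0-20 FREE][21-27 ALLOC][28-46 FREE]
Free blocks: [21 19] total_free=40 largest=21 -> 100*(40-21)/40 = 1900/40 = 47.5 -> rounds to 48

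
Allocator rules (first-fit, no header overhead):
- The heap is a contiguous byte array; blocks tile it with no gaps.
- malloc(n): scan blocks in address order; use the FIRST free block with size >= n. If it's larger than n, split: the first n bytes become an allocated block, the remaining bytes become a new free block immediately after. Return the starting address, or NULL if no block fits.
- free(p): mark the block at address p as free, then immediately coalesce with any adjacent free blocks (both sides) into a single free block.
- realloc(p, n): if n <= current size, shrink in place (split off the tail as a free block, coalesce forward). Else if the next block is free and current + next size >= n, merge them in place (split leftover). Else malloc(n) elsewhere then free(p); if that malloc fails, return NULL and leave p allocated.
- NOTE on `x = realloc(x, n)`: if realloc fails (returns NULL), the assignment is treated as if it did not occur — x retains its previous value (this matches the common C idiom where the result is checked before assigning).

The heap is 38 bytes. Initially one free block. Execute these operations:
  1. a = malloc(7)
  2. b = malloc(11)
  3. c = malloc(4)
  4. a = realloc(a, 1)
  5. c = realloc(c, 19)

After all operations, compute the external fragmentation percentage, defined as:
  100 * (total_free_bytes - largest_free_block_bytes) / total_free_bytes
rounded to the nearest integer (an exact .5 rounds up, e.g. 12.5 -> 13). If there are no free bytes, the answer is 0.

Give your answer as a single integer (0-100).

Op 1: a = malloc(7) -> a = 0; heap: [0-6 ALLOC][7-37 FREE]
Op 2: b = malloc(11) -> b = 7; heap: [0-6 ALLOC][7-17 ALLOC][18-37 FREE]
Op 3: c = malloc(4) -> c = 18; heap: [0-6 ALLOC][7-17 ALLOC][18-21 ALLOC][22-37 FREE]
Op 4: a = realloc(a, 1) -> a = 0; heap: [0-0 ALLOC][1-6 FREE][7-17 ALLOC][18-21 ALLOC][22-37 FREE]
Op 5: c = realloc(c, 19) -> c = 18; heap: [0-0 ALLOC][1-6 FREE][7-17 ALLOC][18-36 ALLOC][37-37 FREE]
Free blocks: [6 1] total_free=7 largest=6 -> 100*(7-6)/7 = 100/7 ≈ 14.286 -> rounds to 14

Answer: 14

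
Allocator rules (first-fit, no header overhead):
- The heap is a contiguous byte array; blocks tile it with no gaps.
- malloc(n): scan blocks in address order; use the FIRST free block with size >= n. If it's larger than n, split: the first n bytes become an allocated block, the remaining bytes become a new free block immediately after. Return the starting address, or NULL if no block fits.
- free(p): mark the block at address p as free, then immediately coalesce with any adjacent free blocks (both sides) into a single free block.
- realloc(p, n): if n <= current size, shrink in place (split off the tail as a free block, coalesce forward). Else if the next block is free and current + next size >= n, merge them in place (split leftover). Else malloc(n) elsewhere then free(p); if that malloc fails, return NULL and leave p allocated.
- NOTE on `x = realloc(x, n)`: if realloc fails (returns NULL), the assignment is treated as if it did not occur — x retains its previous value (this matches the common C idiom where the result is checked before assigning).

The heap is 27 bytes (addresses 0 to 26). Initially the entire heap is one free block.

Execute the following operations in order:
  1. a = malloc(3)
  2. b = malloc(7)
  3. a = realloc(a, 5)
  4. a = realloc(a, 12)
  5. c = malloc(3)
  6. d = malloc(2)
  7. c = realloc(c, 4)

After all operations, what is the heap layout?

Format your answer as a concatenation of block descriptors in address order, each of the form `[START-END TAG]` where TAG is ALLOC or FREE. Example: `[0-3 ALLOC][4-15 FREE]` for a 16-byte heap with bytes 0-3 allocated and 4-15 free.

Answer: [0-2 ALLOC][3-9 ALLOC][10-21 ALLOC][22-23 ALLOC][24-26 FREE]

Derivation:
Op 1: a = malloc(3) -> a = 0; heap: [0-2 ALLOC][3-26 FREE]
Op 2: b = malloc(7) -> b = 3; heap: [0-2 ALLOC][3-9 ALLOC][10-26 FREE]
Op 3: a = realloc(a, 5) -> a = 10; heap: [0-2 FREE][3-9 ALLOC][10-14 ALLOC][15-26 FREE]
Op 4: a = realloc(a, 12) -> a = 10; heap: [0-2 FREE][3-9 ALLOC][10-21 ALLOC][22-26 FREE]
Op 5: c = malloc(3) -> c = 0; heap: [0-2 ALLOC][3-9 ALLOC][10-21 ALLOC][22-26 FREE]
Op 6: d = malloc(2) -> d = 22; heap: [0-2 ALLOC][3-9 ALLOC][10-21 ALLOC][22-23 ALLOC][24-26 FREE]
Op 7: c = realloc(c, 4) -> NULL (c unchanged); heap: [0-2 ALLOC][3-9 ALLOC][10-21 ALLOC][22-23 ALLOC][24-26 FREE]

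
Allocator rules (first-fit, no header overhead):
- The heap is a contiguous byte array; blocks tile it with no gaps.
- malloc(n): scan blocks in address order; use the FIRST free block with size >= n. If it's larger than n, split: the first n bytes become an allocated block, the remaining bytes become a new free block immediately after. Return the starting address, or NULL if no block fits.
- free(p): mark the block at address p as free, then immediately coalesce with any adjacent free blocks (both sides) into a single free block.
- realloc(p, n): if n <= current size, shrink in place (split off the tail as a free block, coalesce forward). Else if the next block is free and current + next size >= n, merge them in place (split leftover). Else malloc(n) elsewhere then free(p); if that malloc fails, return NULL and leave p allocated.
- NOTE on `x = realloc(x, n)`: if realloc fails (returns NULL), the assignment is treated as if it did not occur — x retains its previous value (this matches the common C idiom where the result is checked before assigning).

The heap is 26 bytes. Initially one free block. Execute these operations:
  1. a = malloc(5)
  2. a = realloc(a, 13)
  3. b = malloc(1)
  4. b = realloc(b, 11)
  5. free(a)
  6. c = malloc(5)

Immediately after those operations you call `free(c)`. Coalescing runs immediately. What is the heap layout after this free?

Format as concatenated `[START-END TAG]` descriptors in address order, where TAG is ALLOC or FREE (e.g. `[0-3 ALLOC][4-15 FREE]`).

Op 1: a = malloc(5) -> a = 0; heap: [0-4 ALLOC][5-25 FREE]
Op 2: a = realloc(a, 13) -> a = 0; heap: [0-12 ALLOC][13-25 FREE]
Op 3: b = malloc(1) -> b = 13; heap: [0-12 ALLOC][13-13 ALLOC][14-25 FREE]
Op 4: b = realloc(b, 11) -> b = 13; heap: [0-12 ALLOC][13-23 ALLOC][24-25 FREE]
Op 5: free(a) -> (freed a); heap: [0-12 FREE][13-23 ALLOC][24-25 FREE]
Op 6: c = malloc(5) -> c = 0; heap: [0-4 ALLOC][5-12 FREE][13-23 ALLOC][24-25 FREE]
free(c): c = 0 -> block [0-4 ALLOC]; mark free, coalesce with adjacent free neighbors -> [0-12 FREE][13-23 ALLOC][24-25 FREE]

Answer: [0-12 FREE][13-23 ALLOC][24-25 FREE]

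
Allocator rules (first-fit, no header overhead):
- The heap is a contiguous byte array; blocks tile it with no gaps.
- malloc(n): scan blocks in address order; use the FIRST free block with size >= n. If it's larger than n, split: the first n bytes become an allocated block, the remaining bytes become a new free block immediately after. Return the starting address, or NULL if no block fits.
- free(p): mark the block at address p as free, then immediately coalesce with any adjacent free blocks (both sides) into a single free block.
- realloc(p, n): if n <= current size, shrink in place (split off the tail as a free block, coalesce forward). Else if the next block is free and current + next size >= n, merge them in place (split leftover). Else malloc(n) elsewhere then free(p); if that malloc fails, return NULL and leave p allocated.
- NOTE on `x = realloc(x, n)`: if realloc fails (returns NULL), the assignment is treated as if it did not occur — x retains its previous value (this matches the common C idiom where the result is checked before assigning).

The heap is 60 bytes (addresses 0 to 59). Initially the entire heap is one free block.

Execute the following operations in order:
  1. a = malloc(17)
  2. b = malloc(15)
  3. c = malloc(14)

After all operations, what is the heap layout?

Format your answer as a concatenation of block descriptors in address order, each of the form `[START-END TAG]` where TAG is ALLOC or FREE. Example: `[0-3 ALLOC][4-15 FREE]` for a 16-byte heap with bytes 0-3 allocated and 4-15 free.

Answer: [0-16 ALLOC][17-31 ALLOC][32-45 ALLOC][46-59 FREE]

Derivation:
Op 1: a = malloc(17) -> a = 0; heap: [0-16 ALLOC][17-59 FREE]
Op 2: b = malloc(15) -> b = 17; heap: [0-16 ALLOC][17-31 ALLOC][32-59 FREE]
Op 3: c = malloc(14) -> c = 32; heap: [0-16 ALLOC][17-31 ALLOC][32-45 ALLOC][46-59 FREE]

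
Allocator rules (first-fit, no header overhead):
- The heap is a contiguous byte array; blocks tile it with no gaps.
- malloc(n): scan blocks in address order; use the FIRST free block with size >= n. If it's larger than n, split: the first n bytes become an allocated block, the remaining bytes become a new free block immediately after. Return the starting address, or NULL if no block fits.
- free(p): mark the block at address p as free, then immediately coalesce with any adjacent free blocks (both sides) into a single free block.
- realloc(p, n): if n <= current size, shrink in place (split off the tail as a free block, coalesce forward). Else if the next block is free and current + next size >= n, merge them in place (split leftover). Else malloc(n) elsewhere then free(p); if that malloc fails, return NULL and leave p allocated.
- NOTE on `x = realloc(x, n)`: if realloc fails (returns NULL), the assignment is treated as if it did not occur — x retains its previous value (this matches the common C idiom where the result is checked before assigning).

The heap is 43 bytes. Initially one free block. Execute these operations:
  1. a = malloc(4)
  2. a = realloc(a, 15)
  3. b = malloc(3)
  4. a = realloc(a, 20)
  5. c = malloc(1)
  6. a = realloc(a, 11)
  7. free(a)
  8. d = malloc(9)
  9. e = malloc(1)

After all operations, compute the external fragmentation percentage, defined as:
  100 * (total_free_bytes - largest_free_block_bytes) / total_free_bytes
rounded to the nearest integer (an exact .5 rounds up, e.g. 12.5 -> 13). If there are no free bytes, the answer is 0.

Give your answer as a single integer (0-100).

Op 1: a = malloc(4) -> a = 0; heap: [0-3 ALLOC][4-42 FREE]
Op 2: a = realloc(a, 15) -> a = 0; heap: [0-14 ALLOC][15-42 FREE]
Op 3: b = malloc(3) -> b = 15; heap: [0-14 ALLOC][15-17 ALLOC][18-42 FREE]
Op 4: a = realloc(a, 20) -> a = 18; heap: [0-14 FREE][15-17 ALLOC][18-37 ALLOC][38-42 FREE]
Op 5: c = malloc(1) -> c = 0; heap: [0-0 ALLOC][1-14 FREE][15-17 ALLOC][18-37 ALLOC][38-42 FREE]
Op 6: a = realloc(a, 11) -> a = 18; heap: [0-0 ALLOC][1-14 FREE][15-17 ALLOC][18-28 ALLOC][29-42 FREE]
Op 7: free(a) -> (freed a); heap: [0-0 ALLOC][1-14 FREE][15-17 ALLOC][18-42 FREE]
Op 8: d = malloc(9) -> d = 1; heap: [0-0 ALLOC][1-9 ALLOC][10-14 FREE][15-17 ALLOC][18-42 FREE]
Op 9: e = malloc(1) -> e = 10; heap: [0-0 ALLOC][1-9 ALLOC][10-10 ALLOC][11-14 FREE][15-17 ALLOC][18-42 FREE]
Free blocks: [4 25] total_free=29 largest=25 -> 100*(29-25)/29 = 400/29 ≈ 13.793 -> rounds to 14

Answer: 14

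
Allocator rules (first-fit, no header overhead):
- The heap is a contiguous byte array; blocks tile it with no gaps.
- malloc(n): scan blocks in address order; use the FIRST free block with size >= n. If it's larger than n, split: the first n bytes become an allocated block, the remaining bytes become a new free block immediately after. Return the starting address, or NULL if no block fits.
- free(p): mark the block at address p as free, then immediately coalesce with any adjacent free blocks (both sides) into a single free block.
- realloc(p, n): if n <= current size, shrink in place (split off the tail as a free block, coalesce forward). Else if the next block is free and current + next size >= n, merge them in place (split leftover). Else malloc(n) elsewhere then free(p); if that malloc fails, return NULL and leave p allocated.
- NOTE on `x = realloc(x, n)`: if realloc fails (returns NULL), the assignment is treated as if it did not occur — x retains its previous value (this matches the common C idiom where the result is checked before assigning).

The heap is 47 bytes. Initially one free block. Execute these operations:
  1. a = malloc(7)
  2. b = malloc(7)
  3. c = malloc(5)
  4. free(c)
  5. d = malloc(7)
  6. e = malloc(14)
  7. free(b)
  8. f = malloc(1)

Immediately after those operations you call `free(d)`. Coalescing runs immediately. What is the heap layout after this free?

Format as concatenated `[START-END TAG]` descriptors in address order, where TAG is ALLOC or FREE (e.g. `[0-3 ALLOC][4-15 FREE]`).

Answer: [0-6 ALLOC][7-7 ALLOC][8-20 FREE][21-34 ALLOC][35-46 FREE]

Derivation:
Op 1: a = malloc(7) -> a = 0; heap: [0-6 ALLOC][7-46 FREE]
Op 2: b = malloc(7) -> b = 7; heap: [0-6 ALLOC][7-13 ALLOC][14-46 FREE]
Op 3: c = malloc(5) -> c = 14; heap: [0-6 ALLOC][7-13 ALLOC][14-18 ALLOC][19-46 FREE]
Op 4: free(c) -> (freed c); heap: [0-6 ALLOC][7-13 ALLOC][14-46 FREE]
Op 5: d = malloc(7) -> d = 14; heap: [0-6 ALLOC][7-13 ALLOC][14-20 ALLOC][21-46 FREE]
Op 6: e = malloc(14) -> e = 21; heap: [0-6 ALLOC][7-13 ALLOC][14-20 ALLOC][21-34 ALLOC][35-46 FREE]
Op 7: free(b) -> (freed b); heap: [0-6 ALLOC][7-13 FREE][14-20 ALLOC][21-34 ALLOC][35-46 FREE]
Op 8: f = malloc(1) -> f = 7; heap: [0-6 ALLOC][7-7 ALLOC][8-13 FREE][14-20 ALLOC][21-34 ALLOC][35-46 FREE]
free(d): d = 14 -> block [14-20 ALLOC]; mark free, coalesce with adjacent free neighbors -> [0-6 ALLOC][7-7 ALLOC][8-20 FREE][21-34 ALLOC][35-46 FREE]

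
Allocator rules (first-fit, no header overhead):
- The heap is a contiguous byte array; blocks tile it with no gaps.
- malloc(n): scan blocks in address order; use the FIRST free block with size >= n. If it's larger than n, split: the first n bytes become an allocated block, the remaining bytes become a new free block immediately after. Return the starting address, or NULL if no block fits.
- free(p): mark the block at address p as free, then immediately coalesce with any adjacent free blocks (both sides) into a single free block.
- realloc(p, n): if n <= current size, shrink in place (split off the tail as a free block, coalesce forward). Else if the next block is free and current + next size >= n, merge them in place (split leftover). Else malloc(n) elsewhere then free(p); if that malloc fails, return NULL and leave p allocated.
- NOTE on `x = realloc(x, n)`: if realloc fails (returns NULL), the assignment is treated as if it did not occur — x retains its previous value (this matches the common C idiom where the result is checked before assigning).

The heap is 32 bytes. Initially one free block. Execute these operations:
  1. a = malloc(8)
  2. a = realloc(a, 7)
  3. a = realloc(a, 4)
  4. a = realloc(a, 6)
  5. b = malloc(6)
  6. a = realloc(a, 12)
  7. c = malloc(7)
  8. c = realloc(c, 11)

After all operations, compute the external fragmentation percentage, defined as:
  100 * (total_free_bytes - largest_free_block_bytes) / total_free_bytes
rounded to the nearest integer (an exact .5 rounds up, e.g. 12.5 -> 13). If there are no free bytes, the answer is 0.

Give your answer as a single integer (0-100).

Answer: 14

Derivation:
Op 1: a = malloc(8) -> a = 0; heap: [0-7 ALLOC][8-31 FREE]
Op 2: a = realloc(a, 7) -> a = 0; heap: [0-6 ALLOC][7-31 FREE]
Op 3: a = realloc(a, 4) -> a = 0; heap: [0-3 ALLOC][4-31 FREE]
Op 4: a = realloc(a, 6) -> a = 0; heap: [0-5 ALLOC][6-31 FREE]
Op 5: b = malloc(6) -> b = 6; heap: [0-5 ALLOC][6-11 ALLOC][12-31 FREE]
Op 6: a = realloc(a, 12) -> a = 12; heap: [0-5 FREE][6-11 ALLOC][12-23 ALLOC][24-31 FREE]
Op 7: c = malloc(7) -> c = 24; heap: [0-5 FREE][6-11 ALLOC][12-23 ALLOC][24-30 ALLOC][31-31 FREE]
Op 8: c = realloc(c, 11) -> NULL (c unchanged); heap: [0-5 FREE][6-11 ALLOC][12-23 ALLOC][24-30 ALLOC][31-31 FREE]
Free blocks: [6 1] total_free=7 largest=6 -> 100*(7-6)/7 = 100/7 ≈ 14.286 -> rounds to 14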